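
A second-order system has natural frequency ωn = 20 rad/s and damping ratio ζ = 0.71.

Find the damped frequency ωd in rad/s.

ωd = ωn√(1 - ζ²) = 20√(1 - 0.71²) = 14.08 rad/s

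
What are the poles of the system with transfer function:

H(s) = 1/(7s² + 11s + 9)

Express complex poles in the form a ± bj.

Discriminant = 11² - 4×7×9 = 121 - 252 = -131 < 0, so the poles are a complex conjugate pair s = (-11 ± j√131)/(2×7). Real part = -11/(2×7) = -11/14 ≈ -0.7857; imaginary part = ±√131/(2×7) ≈ 0.8175. Poles: s = -0.7857 ± 0.8175j.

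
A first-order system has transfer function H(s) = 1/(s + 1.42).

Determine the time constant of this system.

For H(s) = 1/(s + 1/τ), the pole is at -1/τ = -1.42, so τ = 1/1.42 = 0.7042 s.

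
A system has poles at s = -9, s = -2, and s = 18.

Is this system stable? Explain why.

Pole(s) at s = 18 are not in the left half-plane. System is unstable.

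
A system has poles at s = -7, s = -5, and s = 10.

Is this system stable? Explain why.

Pole(s) at s = 10 are not in the left half-plane. System is unstable.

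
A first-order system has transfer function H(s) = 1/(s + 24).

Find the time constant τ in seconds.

For H(s) = 1/(s + 1/τ), the pole is at -1/τ = -24, so τ = 1/24 = 0.0417 s.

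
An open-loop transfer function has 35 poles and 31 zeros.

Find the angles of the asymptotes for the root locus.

n - m = 35 - 31 = 4. Angles: θk = (2k + 1)·180°/4 = 45°, 135°, 225°, 315°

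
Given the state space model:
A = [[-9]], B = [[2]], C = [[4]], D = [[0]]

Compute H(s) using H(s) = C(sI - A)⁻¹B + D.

(sI - A)⁻¹ = 1/(s + 9). H(s) = 4 × 2/(s + 9) + 0 = 8/(s + 9).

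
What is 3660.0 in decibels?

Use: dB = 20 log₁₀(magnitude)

dB = 20 log₁₀(3660.0) = 71.3 dB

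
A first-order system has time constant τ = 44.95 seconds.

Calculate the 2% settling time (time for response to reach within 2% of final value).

For first-order system, 2% settling time ≈ 4τ = 4 × 44.95 = 179.8 s.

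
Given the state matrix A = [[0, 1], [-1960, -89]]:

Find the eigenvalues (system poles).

det(A - λI) = λ² - (-89)λ + 1960 = (λ - (-49))(λ - (-40)). Eigenvalues: -49, -40.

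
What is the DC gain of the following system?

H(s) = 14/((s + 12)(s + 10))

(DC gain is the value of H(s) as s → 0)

DC gain = H(0) = 14/(12 × 10) = 14/120 = 0.1167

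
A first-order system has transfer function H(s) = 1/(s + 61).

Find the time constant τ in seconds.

For H(s) = 1/(s + 1/τ), the pole is at -1/τ = -61, so τ = 1/61 = 0.0164 s.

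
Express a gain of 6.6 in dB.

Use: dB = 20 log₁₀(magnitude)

dB = 20 log₁₀(6.6) = 16.4 dB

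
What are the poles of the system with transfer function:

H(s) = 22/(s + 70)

Pole is where denominator = 0: s + 70 = 0, so s = -70.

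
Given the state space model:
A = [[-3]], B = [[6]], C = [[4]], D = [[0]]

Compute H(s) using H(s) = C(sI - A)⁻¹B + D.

(sI - A)⁻¹ = 1/(s + 3). H(s) = 4 × 6/(s + 3) + 0 = 24/(s + 3).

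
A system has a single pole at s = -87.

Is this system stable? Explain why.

Pole at s = -87 is in the left half-plane. Stable.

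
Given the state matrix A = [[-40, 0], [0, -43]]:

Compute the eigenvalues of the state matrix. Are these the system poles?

For diagonal matrix, eigenvalues are diagonal entries: λ₁ = -40, λ₂ = -43. Eigenvalues of A = system poles.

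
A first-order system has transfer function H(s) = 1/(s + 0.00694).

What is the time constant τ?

For H(s) = 1/(s + 1/τ), the pole is at -1/τ = -0.00694, so τ = 1/0.00694 = 144.1 s.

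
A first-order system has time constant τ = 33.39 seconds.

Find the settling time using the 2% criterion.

For first-order system, 2% settling time ≈ 4τ = 4 × 33.39 = 133.56 s.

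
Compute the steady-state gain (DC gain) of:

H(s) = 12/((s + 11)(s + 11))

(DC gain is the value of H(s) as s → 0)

DC gain = H(0) = 12/(11 × 11) = 12/121 = 0.0992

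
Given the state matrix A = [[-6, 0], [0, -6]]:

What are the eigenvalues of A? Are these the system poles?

For diagonal matrix, eigenvalues are diagonal entries: λ₁ = -6, λ₂ = -6. Eigenvalues of A = system poles.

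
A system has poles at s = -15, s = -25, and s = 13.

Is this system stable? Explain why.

Pole(s) at s = 13 are not in the left half-plane. System is unstable.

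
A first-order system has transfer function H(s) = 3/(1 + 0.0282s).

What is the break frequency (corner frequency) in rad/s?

Corner frequency = 1/τ = 1/0.0282 = 35.461 rad/s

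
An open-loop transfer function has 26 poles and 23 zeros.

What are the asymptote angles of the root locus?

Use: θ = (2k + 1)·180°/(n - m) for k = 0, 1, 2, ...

n - m = 26 - 23 = 3. Angles: θk = (2k + 1)·180°/3 = 60°, 180°, 300°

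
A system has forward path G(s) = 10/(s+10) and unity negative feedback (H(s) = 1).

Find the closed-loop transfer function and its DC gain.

T(s) = G/(1+GH) = [10/(s+10)] / [1 + 10/(s+10)] = 10/(s+10+10) = 10/(s+20). DC gain = 10/20 = 0.5.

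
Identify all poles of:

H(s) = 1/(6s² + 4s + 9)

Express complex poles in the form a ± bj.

Discriminant = 4² - 4×6×9 = 16 - 216 = -200 < 0, so the poles are a complex conjugate pair s = (-4 ± j√200)/(2×6). Real part = -4/(2×6) = -4/12 ≈ -0.3333; imaginary part = ±√200/(2×6) ≈ 1.1785. Poles: s = -0.3333 ± 1.1785j.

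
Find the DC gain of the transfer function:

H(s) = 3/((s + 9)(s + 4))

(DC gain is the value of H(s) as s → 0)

DC gain = H(0) = 3/(9 × 4) = 3/36 = 0.0833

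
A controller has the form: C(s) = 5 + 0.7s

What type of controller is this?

This is a Proportional-Derivative (PD) controller.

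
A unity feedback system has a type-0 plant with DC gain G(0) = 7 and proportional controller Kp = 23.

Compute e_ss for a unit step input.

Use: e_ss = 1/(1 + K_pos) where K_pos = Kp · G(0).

K_pos = Kp · G(0) = 23 × 7 = 161. e_ss = 1/(1 + 161) = 0.0062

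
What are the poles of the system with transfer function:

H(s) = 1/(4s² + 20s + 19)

Discriminant = 20² - 4×4×19 = 400 - 304 = 96 > 0, so two distinct real poles. Using quadratic formula: s = (-20 ± √96)/(2×4) = (-20 ± √96)/8, with √96 ≈ 9.7980. s₁ ≈ -1.2753, s₂ ≈ -3.7247. Poles: s₁ = -1.2753, s₂ = -3.7247.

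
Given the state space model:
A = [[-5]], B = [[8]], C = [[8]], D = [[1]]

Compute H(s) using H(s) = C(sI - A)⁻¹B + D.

(sI - A)⁻¹ = 1/(s + 5). H(s) = 8×8/(s + 5) + 1 = (s + 69)/(s + 5).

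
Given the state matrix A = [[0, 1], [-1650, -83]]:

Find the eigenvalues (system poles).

det(A - λI) = λ² - (-83)λ + 1650 = (λ - (-50))(λ - (-33)). Eigenvalues: -50, -33.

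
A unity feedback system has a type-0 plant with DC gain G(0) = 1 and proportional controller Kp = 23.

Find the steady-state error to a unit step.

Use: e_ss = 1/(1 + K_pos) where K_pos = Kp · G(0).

K_pos = Kp · G(0) = 23 × 1 = 23. e_ss = 1/(1 + 23) = 0.0417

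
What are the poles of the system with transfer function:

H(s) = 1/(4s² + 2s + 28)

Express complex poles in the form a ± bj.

Discriminant = 2² - 4×4×28 = 4 - 448 = -444 < 0, so the poles are a complex conjugate pair s = (-2 ± j√444)/(2×4). Real part = -2/(2×4) = -2/8 = -0.25; imaginary part = ±√444/(2×4) ≈ 2.6339. Poles: s = -0.25 ± 2.6339j.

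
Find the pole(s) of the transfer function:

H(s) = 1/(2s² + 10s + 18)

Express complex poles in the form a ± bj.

Discriminant = 10² - 4×2×18 = 100 - 144 = -44 < 0, so the poles are a complex conjugate pair s = (-10 ± j√44)/(2×2). Real part = -10/(2×2) = -10/4 = -2.5; imaginary part = ±√44/(2×2) ≈ 1.6583. Poles: s = -2.5 ± 1.6583j.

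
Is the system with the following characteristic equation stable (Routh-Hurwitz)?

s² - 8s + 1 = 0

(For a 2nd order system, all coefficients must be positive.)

Coefficients: 1, -8, 1. b=-8 not positive, so system is unstable.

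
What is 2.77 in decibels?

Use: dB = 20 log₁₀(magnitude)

dB = 20 log₁₀(2.77) = 8.8 dB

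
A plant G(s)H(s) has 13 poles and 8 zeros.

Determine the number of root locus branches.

Root locus has n branches where n = number of poles = 13.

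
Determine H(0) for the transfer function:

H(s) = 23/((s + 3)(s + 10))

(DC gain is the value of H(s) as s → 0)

DC gain = H(0) = 23/(3 × 10) = 23/30 = 0.7667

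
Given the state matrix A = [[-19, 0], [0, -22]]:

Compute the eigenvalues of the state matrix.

For diagonal matrix, eigenvalues are diagonal entries: λ₁ = -19, λ₂ = -22.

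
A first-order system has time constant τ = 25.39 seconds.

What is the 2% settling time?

For first-order system, 2% settling time ≈ 4τ = 4 × 25.39 = 101.56 s.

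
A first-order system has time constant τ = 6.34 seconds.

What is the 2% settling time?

For first-order system, 2% settling time ≈ 4τ = 4 × 6.34 = 25.36 s.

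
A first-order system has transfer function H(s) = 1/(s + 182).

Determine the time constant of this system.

For H(s) = 1/(s + 1/τ), the pole is at -1/τ = -182, so τ = 1/182 = 0.0055 s.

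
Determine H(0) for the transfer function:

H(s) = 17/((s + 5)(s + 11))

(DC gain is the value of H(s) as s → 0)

DC gain = H(0) = 17/(5 × 11) = 17/55 = 0.3091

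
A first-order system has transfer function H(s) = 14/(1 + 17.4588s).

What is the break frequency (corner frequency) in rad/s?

Corner frequency = 1/τ = 1/17.4588 = 0.057 rad/s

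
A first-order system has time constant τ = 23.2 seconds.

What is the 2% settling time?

For first-order system, 2% settling time ≈ 4τ = 4 × 23.2 = 92.8 s.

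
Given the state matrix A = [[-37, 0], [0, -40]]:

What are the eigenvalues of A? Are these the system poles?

For diagonal matrix, eigenvalues are diagonal entries: λ₁ = -37, λ₂ = -40. Eigenvalues of A = system poles.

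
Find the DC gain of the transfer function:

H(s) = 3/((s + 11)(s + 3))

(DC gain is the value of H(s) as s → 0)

DC gain = H(0) = 3/(11 × 3) = 3/33 = 0.0909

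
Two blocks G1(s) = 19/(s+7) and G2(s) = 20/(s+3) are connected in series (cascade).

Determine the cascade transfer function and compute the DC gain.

Series: multiply transfer functions. G_eq = 19/(s+7) × 20/(s+3) = 380/((s+7)(s+3)). DC gain = 380/(7×3) = 18.0952.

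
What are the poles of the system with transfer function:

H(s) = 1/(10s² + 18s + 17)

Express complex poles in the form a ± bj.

Discriminant = 18² - 4×10×17 = 324 - 680 = -356 < 0, so the poles are a complex conjugate pair s = (-18 ± j√356)/(2×10). Real part = -18/(2×10) = -18/20 = -0.9; imaginary part = ±√356/(2×10) ≈ 0.9434. Poles: s = -0.9 ± 0.9434j.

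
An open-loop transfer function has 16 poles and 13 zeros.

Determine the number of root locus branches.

Root locus has n branches where n = number of poles = 16.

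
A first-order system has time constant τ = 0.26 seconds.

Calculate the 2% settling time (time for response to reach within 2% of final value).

For first-order system, 2% settling time ≈ 4τ = 4 × 0.26 = 1.04 s.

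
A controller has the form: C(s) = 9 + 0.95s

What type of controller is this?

This is a Proportional-Derivative (PD) controller.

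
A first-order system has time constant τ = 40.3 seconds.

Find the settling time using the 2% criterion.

For first-order system, 2% settling time ≈ 4τ = 4 × 40.3 = 161.2 s.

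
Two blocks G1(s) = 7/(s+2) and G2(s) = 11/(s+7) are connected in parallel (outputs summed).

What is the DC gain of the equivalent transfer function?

Parallel: G_eq = G1 + G2. DC gain = G1(0) + G2(0) = 7/2 + 11/7 = 3.5 + 1.5714 = 5.0714.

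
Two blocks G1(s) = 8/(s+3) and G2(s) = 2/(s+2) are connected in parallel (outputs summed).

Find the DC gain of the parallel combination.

Parallel: G_eq = G1 + G2. DC gain = G1(0) + G2(0) = 8/3 + 2/2 = 2.6667 + 1 = 3.6667.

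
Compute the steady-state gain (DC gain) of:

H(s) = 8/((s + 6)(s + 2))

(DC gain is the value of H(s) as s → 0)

DC gain = H(0) = 8/(6 × 2) = 8/12 = 0.6667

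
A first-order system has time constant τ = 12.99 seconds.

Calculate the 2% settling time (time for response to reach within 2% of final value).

For first-order system, 2% settling time ≈ 4τ = 4 × 12.99 = 51.96 s.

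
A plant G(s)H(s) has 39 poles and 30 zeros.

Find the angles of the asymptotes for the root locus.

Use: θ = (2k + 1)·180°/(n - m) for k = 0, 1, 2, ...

n - m = 39 - 30 = 9. Angles: θk = (2k + 1)·180°/9 = 20°, 60°, 100°, 140°, 180°, 220°, 260°, 300°, 340°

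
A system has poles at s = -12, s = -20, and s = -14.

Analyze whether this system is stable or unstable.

All poles are in the left half-plane. System is stable.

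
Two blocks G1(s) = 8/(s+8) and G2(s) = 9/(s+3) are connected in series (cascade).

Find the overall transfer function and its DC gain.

Series: multiply transfer functions. G_eq = 8/(s+8) × 9/(s+3) = 72/((s+8)(s+3)). DC gain = 72/(8×3) = 3.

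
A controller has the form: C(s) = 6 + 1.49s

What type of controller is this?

This is a Proportional-Derivative (PD) controller.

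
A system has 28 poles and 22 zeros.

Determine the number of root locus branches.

Root locus has n branches where n = number of poles = 28.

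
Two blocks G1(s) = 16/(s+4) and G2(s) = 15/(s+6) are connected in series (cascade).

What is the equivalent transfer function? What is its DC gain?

Series: multiply transfer functions. G_eq = 16/(s+4) × 15/(s+6) = 240/((s+4)(s+6)). DC gain = 240/(4×6) = 10.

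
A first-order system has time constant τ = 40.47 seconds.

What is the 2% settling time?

For first-order system, 2% settling time ≈ 4τ = 4 × 40.47 = 161.88 s.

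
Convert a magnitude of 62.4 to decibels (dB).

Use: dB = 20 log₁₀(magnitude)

dB = 20 log₁₀(62.4) = 35.9 dB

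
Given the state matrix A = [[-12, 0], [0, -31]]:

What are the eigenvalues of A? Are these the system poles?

For diagonal matrix, eigenvalues are diagonal entries: λ₁ = -12, λ₂ = -31. Eigenvalues of A = system poles.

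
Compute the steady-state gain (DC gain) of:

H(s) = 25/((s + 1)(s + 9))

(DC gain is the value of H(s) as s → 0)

DC gain = H(0) = 25/(1 × 9) = 25/9 = 2.7778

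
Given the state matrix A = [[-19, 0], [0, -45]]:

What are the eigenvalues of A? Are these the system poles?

For diagonal matrix, eigenvalues are diagonal entries: λ₁ = -19, λ₂ = -45. Eigenvalues of A = system poles.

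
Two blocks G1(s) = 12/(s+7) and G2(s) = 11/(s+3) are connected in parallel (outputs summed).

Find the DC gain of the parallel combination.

Parallel: G_eq = G1 + G2. DC gain = G1(0) + G2(0) = 12/7 + 11/3 = 1.7143 + 3.6667 = 5.3810.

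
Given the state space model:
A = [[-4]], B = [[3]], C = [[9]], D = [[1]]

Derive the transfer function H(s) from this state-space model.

(sI - A)⁻¹ = 1/(s + 4). H(s) = 9×3/(s + 4) + 1 = (s + 31)/(s + 4).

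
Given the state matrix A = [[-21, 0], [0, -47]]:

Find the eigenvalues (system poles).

For diagonal matrix, eigenvalues are diagonal entries: λ₁ = -21, λ₂ = -47.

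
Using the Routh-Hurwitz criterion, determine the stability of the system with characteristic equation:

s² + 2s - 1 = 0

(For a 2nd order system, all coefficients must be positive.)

Coefficients: 1, 2, -1. c=-1 not positive, so system is unstable.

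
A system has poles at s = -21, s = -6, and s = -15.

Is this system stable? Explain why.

All poles are in the left half-plane. System is stable.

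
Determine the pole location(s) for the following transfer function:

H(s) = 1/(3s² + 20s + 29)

Discriminant = 20² - 4×3×29 = 400 - 348 = 52 > 0, so two distinct real poles. Using quadratic formula: s = (-20 ± √52)/(2×3) = (-20 ± √52)/6, with √52 ≈ 7.2111. s₁ ≈ -2.1315, s₂ ≈ -4.5352. Poles: s₁ = -2.1315, s₂ = -4.5352.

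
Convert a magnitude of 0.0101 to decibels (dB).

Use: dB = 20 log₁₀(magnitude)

dB = 20 log₁₀(0.0101) = -39.9 dB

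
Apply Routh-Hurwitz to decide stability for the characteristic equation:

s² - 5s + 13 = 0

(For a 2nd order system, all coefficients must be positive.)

Coefficients: 1, -5, 13. b=-5 not positive, so system is unstable.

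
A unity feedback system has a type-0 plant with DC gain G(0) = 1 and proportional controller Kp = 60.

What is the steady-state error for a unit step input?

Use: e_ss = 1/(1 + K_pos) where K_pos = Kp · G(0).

K_pos = Kp · G(0) = 60 × 1 = 60. e_ss = 1/(1 + 60) = 0.0164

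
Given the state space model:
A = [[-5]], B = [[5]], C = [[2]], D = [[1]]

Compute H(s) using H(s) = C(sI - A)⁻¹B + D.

(sI - A)⁻¹ = 1/(s + 5). H(s) = 2×5/(s + 5) + 1 = (s + 15)/(s + 5).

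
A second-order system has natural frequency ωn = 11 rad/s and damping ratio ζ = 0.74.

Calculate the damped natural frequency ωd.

ωd = ωn√(1 - ζ²) = 11√(1 - 0.74²) = 7.4 rad/s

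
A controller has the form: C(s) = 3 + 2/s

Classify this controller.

This is a Proportional-Integral (PI) controller.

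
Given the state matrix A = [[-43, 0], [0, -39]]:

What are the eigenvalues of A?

For diagonal matrix, eigenvalues are diagonal entries: λ₁ = -43, λ₂ = -39.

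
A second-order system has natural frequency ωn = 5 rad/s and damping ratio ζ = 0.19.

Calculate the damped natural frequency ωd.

ωd = ωn√(1 - ζ²) = 5√(1 - 0.19²) = 4.91 rad/s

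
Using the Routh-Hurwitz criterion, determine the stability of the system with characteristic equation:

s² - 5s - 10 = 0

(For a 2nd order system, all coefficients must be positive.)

Coefficients: 1, -5, -10. b=-5, c=-10 not positive, so system is unstable.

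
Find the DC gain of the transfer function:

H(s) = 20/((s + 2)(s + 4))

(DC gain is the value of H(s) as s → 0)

DC gain = H(0) = 20/(2 × 4) = 20/8 = 2.5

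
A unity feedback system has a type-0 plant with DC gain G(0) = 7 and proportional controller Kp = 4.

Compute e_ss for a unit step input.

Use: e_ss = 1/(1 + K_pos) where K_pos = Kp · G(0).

K_pos = Kp · G(0) = 4 × 7 = 28. e_ss = 1/(1 + 28) = 0.0345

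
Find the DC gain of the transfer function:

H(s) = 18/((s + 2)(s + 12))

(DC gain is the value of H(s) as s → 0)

DC gain = H(0) = 18/(2 × 12) = 18/24 = 0.75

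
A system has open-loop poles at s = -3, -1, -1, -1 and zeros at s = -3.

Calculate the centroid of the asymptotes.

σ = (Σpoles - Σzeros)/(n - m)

σ = (Σpoles - Σzeros)/(n - m) = (-6 - (-3))/(4 - 1) = -3/3 = -1.0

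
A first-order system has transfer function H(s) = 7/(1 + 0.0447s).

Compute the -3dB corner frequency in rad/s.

Corner frequency = 1/τ = 1/0.0447 = 22.371 rad/s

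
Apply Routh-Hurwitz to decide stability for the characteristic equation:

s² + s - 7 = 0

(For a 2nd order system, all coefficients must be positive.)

Coefficients: 1, 1, -7. c=-7 not positive, so system is unstable.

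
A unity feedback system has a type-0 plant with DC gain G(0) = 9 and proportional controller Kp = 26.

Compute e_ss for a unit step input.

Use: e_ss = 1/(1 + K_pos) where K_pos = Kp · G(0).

K_pos = Kp · G(0) = 26 × 9 = 234. e_ss = 1/(1 + 234) = 0.0043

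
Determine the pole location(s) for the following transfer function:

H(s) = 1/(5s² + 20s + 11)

Discriminant = 20² - 4×5×11 = 400 - 220 = 180 > 0, so two distinct real poles. Using quadratic formula: s = (-20 ± √180)/(2×5) = (-20 ± √180)/10, with √180 ≈ 13.4164. s₁ ≈ -0.6584, s₂ ≈ -3.3416. Poles: s₁ = -0.6584, s₂ = -3.3416.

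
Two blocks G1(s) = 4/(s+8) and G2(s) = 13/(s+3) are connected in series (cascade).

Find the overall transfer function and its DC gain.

Series: multiply transfer functions. G_eq = 4/(s+8) × 13/(s+3) = 52/((s+8)(s+3)). DC gain = 52/(8×3) = 2.1667.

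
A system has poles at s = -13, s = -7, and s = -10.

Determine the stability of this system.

All poles are in the left half-plane. System is stable.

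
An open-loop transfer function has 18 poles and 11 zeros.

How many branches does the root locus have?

Root locus has n branches where n = number of poles = 18.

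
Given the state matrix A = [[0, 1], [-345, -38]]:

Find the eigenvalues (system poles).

det(A - λI) = λ² - (-38)λ + 345 = (λ - (-23))(λ - (-15)). Eigenvalues: -23, -15.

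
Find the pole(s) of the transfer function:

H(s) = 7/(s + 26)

Pole is where denominator = 0: s + 26 = 0, so s = -26.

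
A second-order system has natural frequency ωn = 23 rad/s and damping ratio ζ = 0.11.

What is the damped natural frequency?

ωd = ωn√(1 - ζ²) = 23√(1 - 0.11²) = 22.86 rad/s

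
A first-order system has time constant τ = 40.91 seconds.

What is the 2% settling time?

For first-order system, 2% settling time ≈ 4τ = 4 × 40.91 = 163.64 s.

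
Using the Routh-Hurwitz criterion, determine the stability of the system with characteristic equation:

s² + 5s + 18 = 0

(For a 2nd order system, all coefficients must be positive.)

Coefficients: 1, 5, 18. All positive, so system is stable.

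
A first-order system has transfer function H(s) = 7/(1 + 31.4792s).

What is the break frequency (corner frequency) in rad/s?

Corner frequency = 1/τ = 1/31.4792 = 0.032 rad/s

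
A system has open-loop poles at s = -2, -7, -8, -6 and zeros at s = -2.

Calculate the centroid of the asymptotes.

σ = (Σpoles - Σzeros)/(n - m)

σ = (Σpoles - Σzeros)/(n - m) = (-23 - (-2))/(4 - 1) = -21/3 = -7.0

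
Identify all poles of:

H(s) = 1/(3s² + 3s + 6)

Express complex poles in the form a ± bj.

Discriminant = 3² - 4×3×6 = 9 - 72 = -63 < 0, so the poles are a complex conjugate pair s = (-3 ± j√63)/(2×3). Real part = -3/(2×3) = -3/6 = -0.5; imaginary part = ±√63/(2×3) ≈ 1.3229. Poles: s = -0.5 ± 1.3229j.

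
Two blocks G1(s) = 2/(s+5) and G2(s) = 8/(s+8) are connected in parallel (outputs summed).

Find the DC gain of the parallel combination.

Parallel: G_eq = G1 + G2. DC gain = G1(0) + G2(0) = 2/5 + 8/8 = 0.4 + 1 = 1.4.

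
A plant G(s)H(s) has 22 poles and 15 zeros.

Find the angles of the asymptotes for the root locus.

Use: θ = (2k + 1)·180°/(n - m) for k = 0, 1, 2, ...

n - m = 22 - 15 = 7. Angles: θk = (2k + 1)·180°/7 = 25.71°, 77.14°, 128.57°, 180°, 231.43°, 282.86°, 334.29°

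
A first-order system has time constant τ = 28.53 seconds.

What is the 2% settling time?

For first-order system, 2% settling time ≈ 4τ = 4 × 28.53 = 114.12 s.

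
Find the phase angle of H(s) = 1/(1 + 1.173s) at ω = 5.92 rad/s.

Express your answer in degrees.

Phase = -arctan(ωτ) = -arctan(5.92 × 1.173) = -81.8°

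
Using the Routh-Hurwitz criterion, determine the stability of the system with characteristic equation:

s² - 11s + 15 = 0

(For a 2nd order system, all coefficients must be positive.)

Coefficients: 1, -11, 15. b=-11 not positive, so system is unstable.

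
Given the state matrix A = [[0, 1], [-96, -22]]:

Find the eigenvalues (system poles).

det(A - λI) = λ² - (-22)λ + 96 = (λ - (-16))(λ - (-6)). Eigenvalues: -16, -6.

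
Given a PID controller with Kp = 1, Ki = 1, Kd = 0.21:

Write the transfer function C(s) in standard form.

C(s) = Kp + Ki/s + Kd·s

Substituting values: C(s) = 1 + 1/s + 0.21s = (0.21s² + s + 1)/s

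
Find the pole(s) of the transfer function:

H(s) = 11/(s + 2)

Pole is where denominator = 0: s + 2 = 0, so s = -2.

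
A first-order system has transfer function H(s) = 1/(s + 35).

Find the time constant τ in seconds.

For H(s) = 1/(s + 1/τ), the pole is at -1/τ = -35, so τ = 1/35 = 0.0286 s.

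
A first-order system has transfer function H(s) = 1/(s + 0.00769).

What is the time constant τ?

For H(s) = 1/(s + 1/τ), the pole is at -1/τ = -0.00769, so τ = 1/0.00769 = 130 s.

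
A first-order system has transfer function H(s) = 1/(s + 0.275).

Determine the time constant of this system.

For H(s) = 1/(s + 1/τ), the pole is at -1/τ = -0.275, so τ = 1/0.275 = 3.6364 s.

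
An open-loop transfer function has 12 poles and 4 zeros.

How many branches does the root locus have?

Root locus has n branches where n = number of poles = 12.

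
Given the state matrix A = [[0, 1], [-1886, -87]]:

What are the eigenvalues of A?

det(A - λI) = λ² - (-87)λ + 1886 = (λ - (-41))(λ - (-46)). Eigenvalues: -41, -46.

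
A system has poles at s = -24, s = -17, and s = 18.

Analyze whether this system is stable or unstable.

Pole(s) at s = 18 are not in the left half-plane. System is unstable.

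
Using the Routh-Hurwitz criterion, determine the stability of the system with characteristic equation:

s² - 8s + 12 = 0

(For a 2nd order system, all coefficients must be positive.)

Coefficients: 1, -8, 12. b=-8 not positive, so system is unstable.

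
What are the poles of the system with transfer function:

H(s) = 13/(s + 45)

Pole is where denominator = 0: s + 45 = 0, so s = -45.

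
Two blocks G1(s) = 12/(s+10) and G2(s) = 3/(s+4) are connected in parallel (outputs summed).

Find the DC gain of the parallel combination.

Parallel: G_eq = G1 + G2. DC gain = G1(0) + G2(0) = 12/10 + 3/4 = 1.2 + 0.75 = 1.95.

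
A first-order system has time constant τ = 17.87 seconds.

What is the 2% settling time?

For first-order system, 2% settling time ≈ 4τ = 4 × 17.87 = 71.48 s.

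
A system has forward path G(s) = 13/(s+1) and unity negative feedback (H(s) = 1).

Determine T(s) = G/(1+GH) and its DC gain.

T(s) = G/(1+GH) = [13/(s+1)] / [1 + 13/(s+1)] = 13/(s+1+13) = 13/(s+14). DC gain = 13/14 = 0.9286.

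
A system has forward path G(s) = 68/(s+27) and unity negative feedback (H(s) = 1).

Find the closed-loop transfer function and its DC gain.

T(s) = G/(1+GH) = [68/(s+27)] / [1 + 68/(s+27)] = 68/(s+27+68) = 68/(s+95). DC gain = 68/95 = 0.7158.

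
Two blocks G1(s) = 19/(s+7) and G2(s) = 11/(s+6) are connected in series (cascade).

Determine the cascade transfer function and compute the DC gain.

Series: multiply transfer functions. G_eq = 19/(s+7) × 11/(s+6) = 209/((s+7)(s+6)). DC gain = 209/(7×6) = 4.9762.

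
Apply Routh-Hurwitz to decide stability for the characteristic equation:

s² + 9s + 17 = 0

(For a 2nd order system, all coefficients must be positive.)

Coefficients: 1, 9, 17. All positive, so system is stable.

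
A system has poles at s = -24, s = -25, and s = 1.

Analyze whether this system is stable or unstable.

Pole(s) at s = 1 are not in the left half-plane. System is unstable.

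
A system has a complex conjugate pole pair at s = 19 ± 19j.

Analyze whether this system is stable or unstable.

Real part of poles is 19 (> 0, right half-plane). Unstable.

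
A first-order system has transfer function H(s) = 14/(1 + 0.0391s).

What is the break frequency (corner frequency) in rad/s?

Corner frequency = 1/τ = 1/0.0391 = 25.575 rad/s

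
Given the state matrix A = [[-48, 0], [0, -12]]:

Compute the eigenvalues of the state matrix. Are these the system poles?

For diagonal matrix, eigenvalues are diagonal entries: λ₁ = -48, λ₂ = -12. Eigenvalues of A = system poles.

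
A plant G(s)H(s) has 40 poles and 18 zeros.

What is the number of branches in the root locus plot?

Root locus has n branches where n = number of poles = 40.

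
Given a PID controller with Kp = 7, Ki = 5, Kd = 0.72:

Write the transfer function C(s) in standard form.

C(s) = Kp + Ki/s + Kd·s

Substituting values: C(s) = 7 + 5/s + 0.72s = (0.72s² + 7s + 5)/s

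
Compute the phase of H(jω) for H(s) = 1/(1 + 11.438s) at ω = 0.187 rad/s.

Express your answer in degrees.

Phase = -arctan(ωτ) = -arctan(0.187 × 11.438) = -64.9°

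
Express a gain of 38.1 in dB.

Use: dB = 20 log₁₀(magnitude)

dB = 20 log₁₀(38.1) = 31.6 dB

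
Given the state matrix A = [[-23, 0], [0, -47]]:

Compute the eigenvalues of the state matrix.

For diagonal matrix, eigenvalues are diagonal entries: λ₁ = -23, λ₂ = -47.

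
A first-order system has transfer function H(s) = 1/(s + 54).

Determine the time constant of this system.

For H(s) = 1/(s + 1/τ), the pole is at -1/τ = -54, so τ = 1/54 = 0.0185 s.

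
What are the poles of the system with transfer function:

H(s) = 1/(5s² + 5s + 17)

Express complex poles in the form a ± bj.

Discriminant = 5² - 4×5×17 = 25 - 340 = -315 < 0, so the poles are a complex conjugate pair s = (-5 ± j√315)/(2×5). Real part = -5/(2×5) = -5/10 = -0.5; imaginary part = ±√315/(2×5) ≈ 1.7748. Poles: s = -0.5 ± 1.7748j.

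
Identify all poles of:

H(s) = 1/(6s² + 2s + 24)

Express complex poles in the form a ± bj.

Discriminant = 2² - 4×6×24 = 4 - 576 = -572 < 0, so the poles are a complex conjugate pair s = (-2 ± j√572)/(2×6). Real part = -2/(2×6) = -2/12 ≈ -0.1667; imaginary part = ±√572/(2×6) ≈ 1.9930. Poles: s = -0.1667 ± 1.9930j.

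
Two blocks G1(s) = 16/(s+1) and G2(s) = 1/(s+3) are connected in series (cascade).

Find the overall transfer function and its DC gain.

Series: multiply transfer functions. G_eq = 16/(s+1) × 1/(s+3) = 16/((s+1)(s+3)). DC gain = 16/(1×3) = 5.3333.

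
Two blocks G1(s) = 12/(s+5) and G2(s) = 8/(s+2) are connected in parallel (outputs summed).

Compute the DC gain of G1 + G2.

Parallel: G_eq = G1 + G2. DC gain = G1(0) + G2(0) = 12/5 + 8/2 = 2.4 + 4 = 6.4.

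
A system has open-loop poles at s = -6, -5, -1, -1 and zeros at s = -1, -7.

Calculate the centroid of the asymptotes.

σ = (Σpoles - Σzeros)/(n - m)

σ = (Σpoles - Σzeros)/(n - m) = (-13 - (-8))/(4 - 2) = -5/2 = -2.5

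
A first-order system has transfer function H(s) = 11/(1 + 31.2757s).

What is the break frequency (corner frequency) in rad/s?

Corner frequency = 1/τ = 1/31.2757 = 0.032 rad/s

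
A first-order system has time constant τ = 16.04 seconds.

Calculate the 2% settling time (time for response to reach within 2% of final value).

For first-order system, 2% settling time ≈ 4τ = 4 × 16.04 = 64.16 s.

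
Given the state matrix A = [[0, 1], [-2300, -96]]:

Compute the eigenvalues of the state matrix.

det(A - λI) = λ² - (-96)λ + 2300 = (λ - (-46))(λ - (-50)). Eigenvalues: -46, -50.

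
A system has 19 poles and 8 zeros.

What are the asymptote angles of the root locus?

n - m = 19 - 8 = 11. Angles: θk = (2k + 1)·180°/11 = 16.36°, 49.09°, 81.82°, 114.55°, 147.27°, 180°, 212.73°, 245.45°, 278.18°, 310.91°, 343.64°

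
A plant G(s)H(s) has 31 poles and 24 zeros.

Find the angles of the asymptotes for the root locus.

n - m = 31 - 24 = 7. Angles: θk = (2k + 1)·180°/7 = 25.71°, 77.14°, 128.57°, 180°, 231.43°, 282.86°, 334.29°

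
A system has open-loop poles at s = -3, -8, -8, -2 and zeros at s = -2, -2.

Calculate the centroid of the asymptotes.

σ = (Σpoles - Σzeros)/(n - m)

σ = (Σpoles - Σzeros)/(n - m) = (-21 - (-4))/(4 - 2) = -17/2 = -8.5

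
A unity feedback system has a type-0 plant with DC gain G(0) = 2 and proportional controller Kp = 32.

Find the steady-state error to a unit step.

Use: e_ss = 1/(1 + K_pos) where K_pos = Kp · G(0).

K_pos = Kp · G(0) = 32 × 2 = 64. e_ss = 1/(1 + 64) = 0.0154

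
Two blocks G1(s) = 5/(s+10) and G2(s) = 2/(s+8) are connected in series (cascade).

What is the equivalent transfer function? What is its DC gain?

Series: multiply transfer functions. G_eq = 5/(s+10) × 2/(s+8) = 10/((s+10)(s+8)). DC gain = 10/(10×8) = 0.125.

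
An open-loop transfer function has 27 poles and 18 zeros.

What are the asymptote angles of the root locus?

n - m = 27 - 18 = 9. Angles: θk = (2k + 1)·180°/9 = 20°, 60°, 100°, 140°, 180°, 220°, 260°, 300°, 340°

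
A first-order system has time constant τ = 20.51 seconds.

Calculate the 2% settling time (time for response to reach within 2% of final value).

For first-order system, 2% settling time ≈ 4τ = 4 × 20.51 = 82.04 s.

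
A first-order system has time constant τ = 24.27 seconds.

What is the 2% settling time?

For first-order system, 2% settling time ≈ 4τ = 4 × 24.27 = 97.08 s.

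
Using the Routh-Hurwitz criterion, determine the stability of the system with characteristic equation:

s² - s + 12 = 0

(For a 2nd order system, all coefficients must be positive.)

Coefficients: 1, -1, 12. b=-1 not positive, so system is unstable.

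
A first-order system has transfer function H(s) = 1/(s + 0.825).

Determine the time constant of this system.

For H(s) = 1/(s + 1/τ), the pole is at -1/τ = -0.825, so τ = 1/0.825 = 1.2121 s.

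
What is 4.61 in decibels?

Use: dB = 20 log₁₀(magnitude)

dB = 20 log₁₀(4.61) = 13.3 dB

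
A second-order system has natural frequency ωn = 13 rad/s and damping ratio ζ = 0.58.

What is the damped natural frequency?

ωd = ωn√(1 - ζ²) = 13√(1 - 0.58²) = 10.59 rad/s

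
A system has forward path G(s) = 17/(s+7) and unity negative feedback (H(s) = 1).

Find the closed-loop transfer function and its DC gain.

T(s) = G/(1+GH) = [17/(s+7)] / [1 + 17/(s+7)] = 17/(s+7+17) = 17/(s+24). DC gain = 17/24 = 0.7083.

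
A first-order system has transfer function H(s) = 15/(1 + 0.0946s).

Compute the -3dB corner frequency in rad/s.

Corner frequency = 1/τ = 1/0.0946 = 10.571 rad/s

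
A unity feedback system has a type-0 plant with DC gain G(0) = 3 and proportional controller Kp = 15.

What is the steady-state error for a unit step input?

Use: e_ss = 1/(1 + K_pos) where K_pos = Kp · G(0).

K_pos = Kp · G(0) = 15 × 3 = 45. e_ss = 1/(1 + 45) = 0.0217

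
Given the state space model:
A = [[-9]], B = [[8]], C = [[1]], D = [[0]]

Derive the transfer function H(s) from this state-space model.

(sI - A)⁻¹ = 1/(s + 9). H(s) = 1 × 8/(s + 9) + 0 = 8/(s + 9).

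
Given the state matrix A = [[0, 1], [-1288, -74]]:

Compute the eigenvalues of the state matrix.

det(A - λI) = λ² - (-74)λ + 1288 = (λ - (-28))(λ - (-46)). Eigenvalues: -28, -46.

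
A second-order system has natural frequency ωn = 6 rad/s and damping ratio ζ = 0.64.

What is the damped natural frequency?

ωd = ωn√(1 - ζ²) = 6√(1 - 0.64²) = 4.61 rad/s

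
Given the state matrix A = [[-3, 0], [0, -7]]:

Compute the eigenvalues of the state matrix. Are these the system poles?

For diagonal matrix, eigenvalues are diagonal entries: λ₁ = -3, λ₂ = -7. Eigenvalues of A = system poles.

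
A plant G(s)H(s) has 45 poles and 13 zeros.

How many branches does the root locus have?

Root locus has n branches where n = number of poles = 45.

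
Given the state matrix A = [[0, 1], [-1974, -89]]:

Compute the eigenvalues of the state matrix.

det(A - λI) = λ² - (-89)λ + 1974 = (λ - (-42))(λ - (-47)). Eigenvalues: -42, -47.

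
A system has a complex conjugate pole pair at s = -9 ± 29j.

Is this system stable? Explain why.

Real part of poles is -9 (< 0, left half-plane). Stable.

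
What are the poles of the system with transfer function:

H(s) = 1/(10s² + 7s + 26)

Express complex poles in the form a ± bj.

Discriminant = 7² - 4×10×26 = 49 - 1040 = -991 < 0, so the poles are a complex conjugate pair s = (-7 ± j√991)/(2×10). Real part = -7/(2×10) = -7/20 = -0.35; imaginary part = ±√991/(2×10) ≈ 1.5740. Poles: s = -0.35 ± 1.5740j.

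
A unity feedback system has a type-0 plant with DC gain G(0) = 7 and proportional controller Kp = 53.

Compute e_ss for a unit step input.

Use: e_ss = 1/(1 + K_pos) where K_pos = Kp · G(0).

K_pos = Kp · G(0) = 53 × 7 = 371. e_ss = 1/(1 + 371) = 0.0027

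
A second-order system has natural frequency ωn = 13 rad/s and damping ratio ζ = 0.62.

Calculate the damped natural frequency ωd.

ωd = ωn√(1 - ζ²) = 13√(1 - 0.62²) = 10.2 rad/s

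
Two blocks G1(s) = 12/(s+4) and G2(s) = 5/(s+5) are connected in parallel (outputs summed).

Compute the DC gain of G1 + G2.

Parallel: G_eq = G1 + G2. DC gain = G1(0) + G2(0) = 12/4 + 5/5 = 3 + 1 = 4.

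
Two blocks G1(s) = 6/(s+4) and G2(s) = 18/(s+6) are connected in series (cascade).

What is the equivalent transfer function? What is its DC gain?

Series: multiply transfer functions. G_eq = 6/(s+4) × 18/(s+6) = 108/((s+4)(s+6)). DC gain = 108/(4×6) = 4.5.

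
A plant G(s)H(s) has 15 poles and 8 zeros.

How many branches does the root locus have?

Root locus has n branches where n = number of poles = 15.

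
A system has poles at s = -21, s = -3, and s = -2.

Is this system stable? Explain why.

All poles are in the left half-plane. System is stable.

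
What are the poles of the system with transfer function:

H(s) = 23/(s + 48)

Pole is where denominator = 0: s + 48 = 0, so s = -48.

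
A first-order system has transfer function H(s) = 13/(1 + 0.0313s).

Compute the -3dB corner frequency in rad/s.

Corner frequency = 1/τ = 1/0.0313 = 31.949 rad/s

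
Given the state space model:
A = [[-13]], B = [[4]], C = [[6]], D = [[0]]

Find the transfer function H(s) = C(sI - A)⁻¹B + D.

(sI - A)⁻¹ = 1/(s + 13). H(s) = 6 × 4/(s + 13) + 0 = 24/(s + 13).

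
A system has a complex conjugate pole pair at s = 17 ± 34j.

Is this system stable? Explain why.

Real part of poles is 17 (> 0, right half-plane). Unstable.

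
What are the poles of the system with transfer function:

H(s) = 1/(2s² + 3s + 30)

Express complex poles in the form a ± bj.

Discriminant = 3² - 4×2×30 = 9 - 240 = -231 < 0, so the poles are a complex conjugate pair s = (-3 ± j√231)/(2×2). Real part = -3/(2×2) = -3/4 = -0.75; imaginary part = ±√231/(2×2) ≈ 3.7997. Poles: s = -0.75 ± 3.7997j.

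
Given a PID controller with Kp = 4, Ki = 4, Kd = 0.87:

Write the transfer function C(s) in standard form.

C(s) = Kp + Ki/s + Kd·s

Substituting values: C(s) = 4 + 4/s + 0.87s = (0.87s² + 4s + 4)/s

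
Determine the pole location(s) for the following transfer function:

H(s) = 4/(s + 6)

Pole is where denominator = 0: s + 6 = 0, so s = -6.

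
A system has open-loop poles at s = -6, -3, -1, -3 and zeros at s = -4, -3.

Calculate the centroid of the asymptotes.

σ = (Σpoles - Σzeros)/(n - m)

σ = (Σpoles - Σzeros)/(n - m) = (-13 - (-7))/(4 - 2) = -6/2 = -3.0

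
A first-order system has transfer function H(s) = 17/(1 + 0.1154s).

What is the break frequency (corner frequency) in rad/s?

Corner frequency = 1/τ = 1/0.1154 = 8.666 rad/s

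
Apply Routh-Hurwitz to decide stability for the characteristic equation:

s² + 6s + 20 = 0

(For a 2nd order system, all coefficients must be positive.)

Coefficients: 1, 6, 20. All positive, so system is stable.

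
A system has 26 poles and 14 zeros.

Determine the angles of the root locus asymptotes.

n - m = 26 - 14 = 12. Angles: θk = (2k + 1)·180°/12 = 15°, 45°, 75°, 105°, 135°, 165°, 195°, 225°, 255°, 285°, 315°, 345°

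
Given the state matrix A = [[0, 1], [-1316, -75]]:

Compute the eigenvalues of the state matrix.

det(A - λI) = λ² - (-75)λ + 1316 = (λ - (-47))(λ - (-28)). Eigenvalues: -47, -28.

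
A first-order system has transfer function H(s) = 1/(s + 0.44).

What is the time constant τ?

For H(s) = 1/(s + 1/τ), the pole is at -1/τ = -0.44, so τ = 1/0.44 = 2.2727 s.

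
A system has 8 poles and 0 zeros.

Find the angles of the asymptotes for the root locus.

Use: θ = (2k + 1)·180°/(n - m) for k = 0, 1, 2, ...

n - m = 8 - 0 = 8. Angles: θk = (2k + 1)·180°/8 = 22.5°, 67.5°, 112.5°, 157.5°, 202.5°, 247.5°, 292.5°, 337.5°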